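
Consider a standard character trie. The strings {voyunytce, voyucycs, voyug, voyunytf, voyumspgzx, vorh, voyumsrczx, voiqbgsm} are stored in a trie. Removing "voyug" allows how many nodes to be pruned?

A node on "voyug"'s path can go only if nothing else ends at it or branches off below it.
The suffix "g" (1 node) is used only by "voyug"; the node for "voyu" still has the child "n", so pruning stops there.
Nodes removed: 1

1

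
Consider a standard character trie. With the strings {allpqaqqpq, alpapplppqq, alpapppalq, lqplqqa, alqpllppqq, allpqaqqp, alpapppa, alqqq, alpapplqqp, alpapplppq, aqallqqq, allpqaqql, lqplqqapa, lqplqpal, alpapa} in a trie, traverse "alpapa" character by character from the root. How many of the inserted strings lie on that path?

1

Check each prefix of "alpapa" against the stored set — each match is an end-marker on the path.
Prefixes of the query that are stored words: "alpapa"
Count: 1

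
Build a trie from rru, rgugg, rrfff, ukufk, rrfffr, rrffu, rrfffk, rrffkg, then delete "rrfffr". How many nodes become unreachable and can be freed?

1

After clearing the end-marker at "rrfffr", prune upward until reaching a node still needed by another word.
The suffix "r" (1 node) is used only by "rrfffr"; the node for "rrfff" still has the child "k", so pruning stops there.
Nodes removed: 1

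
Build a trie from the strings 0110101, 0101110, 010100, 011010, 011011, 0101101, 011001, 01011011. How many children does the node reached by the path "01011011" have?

The children of the "01011011" node are the distinct next characters among strings starting with "01011011".
No stored string extends past "01011011".
That node has 0 child edges.

0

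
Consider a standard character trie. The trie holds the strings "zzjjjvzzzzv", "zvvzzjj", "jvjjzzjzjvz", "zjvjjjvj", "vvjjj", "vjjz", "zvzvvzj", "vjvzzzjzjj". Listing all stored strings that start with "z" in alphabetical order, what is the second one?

zvvzzjj

Filter for "z…" and sort: "zjvjjjvj", "zvvzzjj", "zvzvvzj", "zzjjjvzzzzv"
Position 2: zvvzzjj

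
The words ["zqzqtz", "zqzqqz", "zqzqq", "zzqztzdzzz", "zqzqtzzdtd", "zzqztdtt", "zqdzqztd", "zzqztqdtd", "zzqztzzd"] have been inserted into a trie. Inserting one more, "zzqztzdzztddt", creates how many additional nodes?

Walking "zzqztzdzztddt" from the root, the first 9 characters ("zzqztzdzz") follow existing edges; "t" is the first miss.
So 13 − 9 = 4 new nodes.

4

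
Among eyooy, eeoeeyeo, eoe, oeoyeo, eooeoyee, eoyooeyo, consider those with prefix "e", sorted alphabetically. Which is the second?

Words with prefix "e", in lexicographic order: "eeoeeyeo", "eoe", "eooeoyee", "eoyooeyo", "eyooy"
The 2nd is eoe.

eoe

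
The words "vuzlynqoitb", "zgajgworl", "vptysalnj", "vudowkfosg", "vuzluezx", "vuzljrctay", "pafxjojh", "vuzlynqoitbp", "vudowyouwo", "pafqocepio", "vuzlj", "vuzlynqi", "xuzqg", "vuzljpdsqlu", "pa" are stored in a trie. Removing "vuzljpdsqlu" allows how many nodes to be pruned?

6

After clearing the end-marker at "vuzljpdsqlu", prune upward until reaching a node still needed by another word.
The suffix "pdsqlu" (6 nodes) is used only by "vuzljpdsqlu"; the node for "vuzlj" still has the child "r", so pruning stops there.
Nodes removed: 6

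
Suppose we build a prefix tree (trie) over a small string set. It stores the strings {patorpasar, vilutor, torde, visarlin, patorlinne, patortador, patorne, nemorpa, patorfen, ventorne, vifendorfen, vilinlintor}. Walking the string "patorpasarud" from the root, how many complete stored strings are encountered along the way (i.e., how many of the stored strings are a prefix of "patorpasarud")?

1

Traverse "patorpasarud" character by character; count nodes along the way that are marked as word ends.
Prefixes of the query that are stored words: "patorpasar"
Count: 1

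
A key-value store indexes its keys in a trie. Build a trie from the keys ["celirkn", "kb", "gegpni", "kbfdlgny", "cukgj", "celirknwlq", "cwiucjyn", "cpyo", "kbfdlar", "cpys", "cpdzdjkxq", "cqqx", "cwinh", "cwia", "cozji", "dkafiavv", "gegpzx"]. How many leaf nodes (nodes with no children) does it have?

15

Leaves are exactly the stored words that no other stored word extends.
Those words: "celirknwlq", "cozji", "cpdzdjkxq", "cpyo", "cpys", "cqqx", "cukgj", "cwia", "cwinh", "cwiucjyn", "dkafiavv", "gegpni", "gegpzx", "kbfdlar", "kbfdlgny"
Leaf count: 15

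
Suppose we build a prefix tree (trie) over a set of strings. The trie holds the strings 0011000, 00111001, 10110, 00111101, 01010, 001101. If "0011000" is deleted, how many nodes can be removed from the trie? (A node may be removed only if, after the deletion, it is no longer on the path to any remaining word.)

After clearing the end-marker at "0011000", prune upward until reaching a node still needed by another word.
The suffix "00" (2 nodes) is used only by "0011000"; the node for "00110" still has the child "1", so pruning stops there.
Nodes removed: 2

2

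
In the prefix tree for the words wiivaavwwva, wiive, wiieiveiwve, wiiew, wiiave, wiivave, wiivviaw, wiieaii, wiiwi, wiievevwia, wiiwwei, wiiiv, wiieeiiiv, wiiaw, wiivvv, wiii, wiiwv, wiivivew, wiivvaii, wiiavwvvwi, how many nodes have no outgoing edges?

19

Leaves are exactly the stored words that no other stored word extends.
Those words: "wiiave", "wiiavwvvwi", "wiiaw", "wiieaii", "wiieeiiiv", "wiieiveiwve", "wiievevwia", "wiiew", "wiiiv", "wiivaavwwva", "wiivave", "wiive", "wiivivew", "wiivvaii", "wiivviaw", "wiivvv", "wiiwi", "wiiwv", "wiiwwei"
Leaf count: 19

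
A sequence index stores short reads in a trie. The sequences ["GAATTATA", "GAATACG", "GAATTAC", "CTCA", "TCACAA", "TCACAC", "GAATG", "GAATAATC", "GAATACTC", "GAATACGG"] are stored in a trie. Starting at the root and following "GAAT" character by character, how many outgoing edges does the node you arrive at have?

3

Follow the path "GAAT" to its node, then look at its outgoing edges.
Distinct next characters after "GAAT": A, G, T.
That node has 3 child edges.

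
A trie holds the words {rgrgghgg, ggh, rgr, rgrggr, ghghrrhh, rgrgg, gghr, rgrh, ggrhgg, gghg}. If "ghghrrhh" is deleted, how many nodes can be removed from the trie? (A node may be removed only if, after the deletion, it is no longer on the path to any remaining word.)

After clearing the end-marker at "ghghrrhh", prune upward until reaching a node still needed by another word.
The suffix "hghrrhh" (7 nodes) is used only by "ghghrrhh"; the node for "g" still has the child "g", so pruning stops there.
Nodes removed: 7

7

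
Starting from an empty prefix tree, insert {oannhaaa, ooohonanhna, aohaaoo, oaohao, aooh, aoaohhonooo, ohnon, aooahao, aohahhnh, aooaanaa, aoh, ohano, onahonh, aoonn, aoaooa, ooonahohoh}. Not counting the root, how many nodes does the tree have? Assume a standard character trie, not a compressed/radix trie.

76

Trace insertions, counting only characters that open a new branch:
  "oannhaaa" → 8 new (o, a, n, n, h, a, a, a)
  "ooohonanhna" → prefix "o" already present; 10 new (o, o, h, o, n, a, n, h, n, a)
  "aohaaoo" → 7 new (a, o, h, a, a, o, o)
  "oaohao" → prefix "oa" already present; 4 new (o, h, a, o)
  "aooh" → prefix "ao" already present; 2 new (o, h)
  "aoaohhonooo" → prefix "ao" already present; 9 new (a, o, h, h, o, n, o, o, o)
  "ohnon" → prefix "o" already present; 4 new (h, n, o, n)
  "aooahao" → prefix "aoo" already present; 4 new (a, h, a, o)
  "aohahhnh" → prefix "aoha" already present; 4 new (h, h, n, h)
  "aooaanaa" → prefix "aooa" already present; 4 new (a, n, a, a)
  "aoh" → prefix "aoh" already present; 0 new (none)
  "ohano" → prefix "oh" already present; 3 new (a, n, o)
  "onahonh" → prefix "o" already present; 6 new (n, a, h, o, n, h)
  "aoonn" → prefix "aoo" already present; 2 new (n, n)
  "aoaooa" → prefix "aoao" already present; 2 new (o, a)
  "ooonahohoh" → prefix "ooo" already present; 7 new (n, a, h, o, h, o, h)
Total nodes = 8 + 10 + 7 + 4 + 2 + 9 + 4 + 4 + 4 + 4 + 0 + 3 + 6 + 2 + 2 + 7 = 76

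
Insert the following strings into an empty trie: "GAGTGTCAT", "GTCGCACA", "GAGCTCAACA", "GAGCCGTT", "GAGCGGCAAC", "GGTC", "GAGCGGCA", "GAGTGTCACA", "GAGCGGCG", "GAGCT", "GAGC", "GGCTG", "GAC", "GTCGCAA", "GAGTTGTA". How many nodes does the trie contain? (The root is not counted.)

Insert word by word; a character creates a node only if that edge doesn't already exist:
  "GAGTGTCAT" → 9 new (G, A, G, T, G, T, C, A, T)
  "GTCGCACA" → prefix "G" already present; 7 new (T, C, G, C, A, C, A)
  "GAGCTCAACA" → prefix "GAG" already present; 7 new (C, T, C, A, A, C, A)
  "GAGCCGTT" → prefix "GAGC" already present; 4 new (C, G, T, T)
  "GAGCGGCAAC" → prefix "GAGC" already present; 6 new (G, G, C, A, A, C)
  "GGTC" → prefix "G" already present; 3 new (G, T, C)
  "GAGCGGCA" → prefix "GAGCGGCA" already present; 0 new (none)
  "GAGTGTCACA" → prefix "GAGTGTCA" already present; 2 new (C, A)
  "GAGCGGCG" → prefix "GAGCGGC" already present; 1 new (G)
  "GAGCT" → prefix "GAGCT" already present; 0 new (none)
  "GAGC" → prefix "GAGC" already present; 0 new (none)
  "GGCTG" → prefix "GG" already present; 3 new (C, T, G)
  "GAC" → prefix "GA" already present; 1 new (C)
  "GTCGCAA" → prefix "GTCGCA" already present; 1 new (A)
  "GAGTTGTA" → prefix "GAGT" already present; 4 new (T, G, T, A)
Total nodes = 9 + 7 + 7 + 4 + 6 + 3 + 0 + 2 + 1 + 0 + 0 + 3 + 1 + 1 + 4 = 48

48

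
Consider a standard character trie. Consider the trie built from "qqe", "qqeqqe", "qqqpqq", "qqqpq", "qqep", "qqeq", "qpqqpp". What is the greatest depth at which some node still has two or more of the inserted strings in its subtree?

5

Look for the deepest trie node that still has at least two words in its subtree.
"qqqpq" and "qqqpqq" agree on "qqqpq" (5 characters) before diverging; nothing deeper is shared.
Longest shared-prefix length: 5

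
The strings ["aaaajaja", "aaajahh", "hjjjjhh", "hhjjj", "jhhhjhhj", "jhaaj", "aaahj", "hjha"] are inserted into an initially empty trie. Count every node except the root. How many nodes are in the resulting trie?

38

For each word, the new-node count is its length minus the longest prefix already in the trie:
  "aaaajaja" → 8 new (a, a, a, a, j, a, j, a)
  "aaajahh" → prefix "aaa" already present; 4 new (j, a, h, h)
  "hjjjjhh" → 7 new (h, j, j, j, j, h, h)
  "hhjjj" → prefix "h" already present; 4 new (h, j, j, j)
  "jhhhjhhj" → 8 new (j, h, h, h, j, h, h, j)
  "jhaaj" → prefix "jh" already present; 3 new (a, a, j)
  "aaahj" → prefix "aaa" already present; 2 new (h, j)
  "hjha" → prefix "hj" already present; 2 new (h, a)
Total nodes = 8 + 4 + 7 + 4 + 8 + 3 + 2 + 2 = 38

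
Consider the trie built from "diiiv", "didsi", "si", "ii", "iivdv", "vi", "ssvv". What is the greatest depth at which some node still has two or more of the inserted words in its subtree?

Look for the deepest trie node that still has at least two words in its subtree.
"didsi" and "diiiv" agree on "di" (2 characters) before diverging; nothing deeper is shared.
Longest shared-prefix length: 2

2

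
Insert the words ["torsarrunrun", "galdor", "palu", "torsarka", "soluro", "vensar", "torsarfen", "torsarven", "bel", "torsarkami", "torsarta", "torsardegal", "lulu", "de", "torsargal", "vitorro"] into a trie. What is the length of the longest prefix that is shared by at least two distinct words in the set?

The deepest shared node is where two words last agree before diverging.
e.g. "torsarka" and "torsarkami" share the prefix "torsarka" of length 8; no pair shares a longer one.
Longest shared-prefix length: 8

8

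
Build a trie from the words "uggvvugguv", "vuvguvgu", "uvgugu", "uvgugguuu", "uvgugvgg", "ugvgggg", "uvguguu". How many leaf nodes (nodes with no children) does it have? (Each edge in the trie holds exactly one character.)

A leaf is a node with no children — equivalently, the end of a word that is not a proper prefix of any other stored word.
Those words: "uggvvugguv", "ugvgggg", "uvgugguuu", "uvguguu", "uvgugvgg", "vuvguvgu"
Leaf count: 6

6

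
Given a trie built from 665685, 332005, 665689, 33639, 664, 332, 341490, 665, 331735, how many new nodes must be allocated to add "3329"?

1

Walking "3329" from the root, the first 3 characters ("332") follow existing edges; "9" is the first miss.
New nodes needed: |"3329"| − 3 = 4 − 3 = 1.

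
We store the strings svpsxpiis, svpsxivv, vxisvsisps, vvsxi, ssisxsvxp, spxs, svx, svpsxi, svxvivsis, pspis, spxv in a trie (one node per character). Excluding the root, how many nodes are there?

50

Count nodes per top-level branch (shared prefixes stored once):
  'p'-branch (pspis): 5 nodes
  's'-branch (spxs, spxv, ssisxsvxp, svpsxi, svpsxivv, svpsxpiis, svx, svxvivsis): 31 nodes
  'v'-branch (vvsxi, vxisvsisps): 14 nodes
Sum: 50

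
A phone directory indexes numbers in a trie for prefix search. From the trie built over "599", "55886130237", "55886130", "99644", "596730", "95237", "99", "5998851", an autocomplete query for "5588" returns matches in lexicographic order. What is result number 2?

55886130237

Words with prefix "5588", in lexicographic order: "55886130", "55886130237"
Position 2: 55886130237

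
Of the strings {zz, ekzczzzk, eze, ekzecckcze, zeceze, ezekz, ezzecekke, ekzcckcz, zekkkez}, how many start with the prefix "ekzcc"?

Filter for entries beginning with "ekzcc":
Matches: "ekzcckcz"
Count: 1

1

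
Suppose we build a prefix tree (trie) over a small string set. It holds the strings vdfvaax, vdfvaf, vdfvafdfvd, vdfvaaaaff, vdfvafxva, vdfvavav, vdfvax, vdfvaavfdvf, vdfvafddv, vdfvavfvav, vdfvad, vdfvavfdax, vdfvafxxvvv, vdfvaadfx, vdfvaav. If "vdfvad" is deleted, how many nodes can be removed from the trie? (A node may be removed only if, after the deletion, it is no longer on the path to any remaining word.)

1

Walk "vdfvad" from the leaf back toward the root, removing each node that no remaining word uses.
The suffix "d" (1 node) is used only by "vdfvad"; the node for "vdfva" still has the child "a", so pruning stops there.
Nodes removed: 1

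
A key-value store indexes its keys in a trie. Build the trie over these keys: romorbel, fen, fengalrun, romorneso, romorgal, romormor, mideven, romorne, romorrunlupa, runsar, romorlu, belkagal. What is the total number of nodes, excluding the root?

56

For each word, the new-node count is its length minus the longest prefix already in the trie:
  "romorbel" → 8 new (r, o, m, o, r, b, e, l)
  "fen" → 3 new (f, e, n)
  "fengalrun" → prefix "fen" already present; 6 new (g, a, l, r, u, n)
  "romorneso" → prefix "romor" already present; 4 new (n, e, s, o)
  "romorgal" → prefix "romor" already present; 3 new (g, a, l)
  "romormor" → prefix "romor" already present; 3 new (m, o, r)
  "mideven" → 7 new (m, i, d, e, v, e, n)
  "romorne" → prefix "romorne" already present; 0 new (none)
  "romorrunlupa" → prefix "romor" already present; 7 new (r, u, n, l, u, p, a)
  "runsar" → prefix "r" already present; 5 new (u, n, s, a, r)
  "romorlu" → prefix "romor" already present; 2 new (l, u)
  "belkagal" → 8 new (b, e, l, k, a, g, a, l)
Total nodes = 8 + 3 + 6 + 4 + 3 + 3 + 7 + 0 + 7 + 5 + 2 + 8 = 56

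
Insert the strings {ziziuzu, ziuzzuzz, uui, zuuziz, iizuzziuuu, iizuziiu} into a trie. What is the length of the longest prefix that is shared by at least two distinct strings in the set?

Look for the deepest trie node that still has at least two words in its subtree.
e.g. "iizuziiu" and "iizuzziuuu" share the prefix "iizuz" of length 5; no pair shares a longer one.
Longest shared-prefix length: 5

5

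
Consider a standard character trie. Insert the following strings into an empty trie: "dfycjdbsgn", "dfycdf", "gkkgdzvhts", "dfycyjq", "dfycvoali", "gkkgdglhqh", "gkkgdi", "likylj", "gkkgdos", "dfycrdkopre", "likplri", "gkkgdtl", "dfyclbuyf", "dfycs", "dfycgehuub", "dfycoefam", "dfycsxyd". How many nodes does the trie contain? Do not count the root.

77

Insert word by word; a character creates a node only if that edge doesn't already exist:
  "dfycjdbsgn" → 10 new (d, f, y, c, j, d, b, s, g, n)
  "dfycdf" → prefix "dfyc" already present; 2 new (d, f)
  "gkkgdzvhts" → 10 new (g, k, k, g, d, z, v, h, t, s)
  "dfycyjq" → prefix "dfyc" already present; 3 new (y, j, q)
  "dfycvoali" → prefix "dfyc" already present; 5 new (v, o, a, l, i)
  "gkkgdglhqh" → prefix "gkkgd" already present; 5 new (g, l, h, q, h)
  "gkkgdi" → prefix "gkkgd" already present; 1 new (i)
  "likylj" → 6 new (l, i, k, y, l, j)
  "gkkgdos" → prefix "gkkgd" already present; 2 new (o, s)
  "dfycrdkopre" → prefix "dfyc" already present; 7 new (r, d, k, o, p, r, e)
  "likplri" → prefix "lik" already present; 4 new (p, l, r, i)
  "gkkgdtl" → prefix "gkkgd" already present; 2 new (t, l)
  "dfyclbuyf" → prefix "dfyc" already present; 5 new (l, b, u, y, f)
  "dfycs" → prefix "dfyc" already present; 1 new (s)
  "dfycgehuub" → prefix "dfyc" already present; 6 new (g, e, h, u, u, b)
  "dfycoefam" → prefix "dfyc" already present; 5 new (o, e, f, a, m)
  "dfycsxyd" → prefix "dfycs" already present; 3 new (x, y, d)
Total nodes = 10 + 2 + 10 + 3 + 5 + 5 + 1 + 6 + 2 + 7 + 4 + 2 + 5 + 1 + 6 + 5 + 3 = 77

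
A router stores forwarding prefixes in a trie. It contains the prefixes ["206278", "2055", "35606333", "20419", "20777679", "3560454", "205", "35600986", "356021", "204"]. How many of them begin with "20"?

Filter for entries beginning with "20":
Words under "20": 204, 20419, 205, 2055, 206278, 20777679
Count: 6

6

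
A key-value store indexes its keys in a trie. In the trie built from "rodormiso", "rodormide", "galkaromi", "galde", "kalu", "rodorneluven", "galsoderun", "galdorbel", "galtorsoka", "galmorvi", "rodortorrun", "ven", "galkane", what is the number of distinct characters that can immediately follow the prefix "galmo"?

1

Walk "galmo" from the root, arriving at one node.
Distinct next characters after "galmo": r.
That node has 1 child edge.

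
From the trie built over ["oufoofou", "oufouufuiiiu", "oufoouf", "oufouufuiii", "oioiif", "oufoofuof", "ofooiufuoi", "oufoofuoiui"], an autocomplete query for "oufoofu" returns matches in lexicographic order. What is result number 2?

oufoofuoiui

DFS of the "oufoofu" subtree visits, in order: "oufoofuof", "oufoofuoiui"
Position 2: oufoofuoiui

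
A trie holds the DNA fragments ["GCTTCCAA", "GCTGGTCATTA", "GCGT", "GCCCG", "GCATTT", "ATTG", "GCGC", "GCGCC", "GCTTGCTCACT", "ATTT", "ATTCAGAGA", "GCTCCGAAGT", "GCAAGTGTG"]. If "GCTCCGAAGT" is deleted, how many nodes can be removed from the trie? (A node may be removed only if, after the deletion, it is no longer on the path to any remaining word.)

7

After clearing the end-marker at "GCTCCGAAGT", prune upward until reaching a node still needed by another word.
The suffix "CCGAAGT" (7 nodes) is used only by "GCTCCGAAGT"; the node for "GCT" still has the child "T", so pruning stops there.
Nodes removed: 7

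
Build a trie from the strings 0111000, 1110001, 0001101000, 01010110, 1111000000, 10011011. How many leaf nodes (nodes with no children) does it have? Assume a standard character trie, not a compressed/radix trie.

6

A leaf is a node with no children — equivalently, the end of a word that is not a proper prefix of any other stored word.
Those words: "0001101000", "01010110", "0111000", "10011011", "1110001", "1111000000"
Leaf count: 6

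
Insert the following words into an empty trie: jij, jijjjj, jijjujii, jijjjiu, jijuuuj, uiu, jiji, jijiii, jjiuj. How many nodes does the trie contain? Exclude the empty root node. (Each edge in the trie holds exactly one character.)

26

Count nodes per top-level branch (shared prefixes stored once):
  'j'-branch (jij, jiji, jijiii, jijjjiu, jijjjj, jijjujii, jijuuuj, jjiuj): 23 nodes
  'u'-branch (uiu): 3 nodes
Sum: 26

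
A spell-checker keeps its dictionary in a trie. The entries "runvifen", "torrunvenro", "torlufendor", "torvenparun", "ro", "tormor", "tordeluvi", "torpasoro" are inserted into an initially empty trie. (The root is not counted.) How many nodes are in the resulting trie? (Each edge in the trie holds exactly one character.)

51

For each word, the new-node count is its length minus the longest prefix already in the trie:
  "runvifen" → 8 new (r, u, n, v, i, f, e, n)
  "torrunvenro" → 11 new (t, o, r, r, u, n, v, e, n, r, o)
  "torlufendor" → prefix "tor" already present; 8 new (l, u, f, e, n, d, o, r)
  "torvenparun" → prefix "tor" already present; 8 new (v, e, n, p, a, r, u, n)
  "ro" → prefix "r" already present; 1 new (o)
  "tormor" → prefix "tor" already present; 3 new (m, o, r)
  "tordeluvi" → prefix "tor" already present; 6 new (d, e, l, u, v, i)
  "torpasoro" → prefix "tor" already present; 6 new (p, a, s, o, r, o)
Total nodes = 8 + 11 + 8 + 8 + 1 + 3 + 6 + 6 = 51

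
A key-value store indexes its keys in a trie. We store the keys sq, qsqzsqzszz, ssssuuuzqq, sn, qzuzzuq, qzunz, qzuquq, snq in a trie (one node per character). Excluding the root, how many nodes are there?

34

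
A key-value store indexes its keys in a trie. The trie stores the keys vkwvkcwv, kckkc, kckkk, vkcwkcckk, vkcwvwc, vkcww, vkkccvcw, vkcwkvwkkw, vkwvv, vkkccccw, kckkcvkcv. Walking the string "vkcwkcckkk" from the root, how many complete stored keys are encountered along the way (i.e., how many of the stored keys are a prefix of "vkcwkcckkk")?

1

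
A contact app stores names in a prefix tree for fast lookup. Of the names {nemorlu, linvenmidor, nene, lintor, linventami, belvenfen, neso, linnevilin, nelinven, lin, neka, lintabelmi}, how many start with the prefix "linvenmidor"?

Filter for entries beginning with "linvenmidor":
Words under "linvenmidor": linvenmidor
Count: 1

1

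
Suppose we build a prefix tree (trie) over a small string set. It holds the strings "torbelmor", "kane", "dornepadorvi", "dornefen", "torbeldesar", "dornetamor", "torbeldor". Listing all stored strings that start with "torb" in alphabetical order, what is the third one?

DFS of the "torb" subtree visits, in order: "torbeldesar", "torbeldor", "torbelmor"
Position 3: torbelmor

torbelmor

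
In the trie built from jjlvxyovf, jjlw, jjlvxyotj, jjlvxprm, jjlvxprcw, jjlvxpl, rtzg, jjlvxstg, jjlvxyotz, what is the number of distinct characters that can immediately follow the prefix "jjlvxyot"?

2

Walk "jjlvxyot" from the root, arriving at one node.
Characters that immediately follow "jjlvxyot" among the stored strings: {j, z}.
That node has 2 child edges.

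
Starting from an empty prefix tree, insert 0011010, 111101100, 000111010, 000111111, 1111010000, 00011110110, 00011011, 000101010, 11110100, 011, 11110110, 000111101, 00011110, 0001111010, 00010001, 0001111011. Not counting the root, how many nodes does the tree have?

Insert word by word; a character creates a node only if that edge doesn't already exist:
  "0011010" → 7 new (0, 0, 1, 1, 0, 1, 0)
  "111101100" → 9 new (1, 1, 1, 1, 0, 1, 1, 0, 0)
  "000111010" → prefix "00" already present; 7 new (0, 1, 1, 1, 0, 1, 0)
  "000111111" → prefix "000111" already present; 3 new (1, 1, 1)
  "1111010000" → prefix "111101" already present; 4 new (0, 0, 0, 0)
  "00011110110" → prefix "0001111" already present; 4 new (0, 1, 1, 0)
  "00011011" → prefix "00011" already present; 3 new (0, 1, 1)
  "000101010" → prefix "0001" already present; 5 new (0, 1, 0, 1, 0)
  "11110100" → prefix "11110100" already present; 0 new (none)
  "011" → prefix "0" already present; 2 new (1, 1)
  "11110110" → prefix "11110110" already present; 0 new (none)
  "000111101" → prefix "000111101" already present; 0 new (none)
  "00011110" → prefix "00011110" already present; 0 new (none)
  "0001111010" → prefix "000111101" already present; 1 new (0)
  "00010001" → prefix "00010" already present; 3 new (0, 0, 1)
  "0001111011" → prefix "0001111011" already present; 0 new (none)
Total nodes = 7 + 9 + 7 + 3 + 4 + 4 + 3 + 5 + 0 + 2 + 0 + 0 + 0 + 1 + 3 + 0 = 48

48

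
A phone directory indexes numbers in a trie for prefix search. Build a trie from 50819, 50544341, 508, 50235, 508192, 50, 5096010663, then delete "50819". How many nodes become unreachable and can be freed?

Walk "50819" from the leaf back toward the root, removing each node that no remaining word uses.
Every node on "50819" is still needed (e.g. by "508192"), so nothing is freed.
Nodes removed: 0

0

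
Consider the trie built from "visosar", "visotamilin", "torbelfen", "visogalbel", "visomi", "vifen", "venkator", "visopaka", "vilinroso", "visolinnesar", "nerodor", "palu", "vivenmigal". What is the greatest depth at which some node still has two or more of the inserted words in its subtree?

4

Equivalently: take the maximum, over all pairs, of their longest common prefix length.
"visogalbel" and "visolinnesar" agree on "viso" (4 characters) before diverging; nothing deeper is shared.
Longest shared-prefix length: 4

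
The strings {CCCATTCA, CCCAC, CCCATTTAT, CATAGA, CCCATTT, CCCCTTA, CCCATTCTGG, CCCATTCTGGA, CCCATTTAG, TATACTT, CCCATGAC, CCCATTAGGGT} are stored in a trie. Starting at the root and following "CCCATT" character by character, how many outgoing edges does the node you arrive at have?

The children of the "CCCATT" node are the distinct next characters among strings starting with "CCCATT".
Distinct next characters after "CCCATT": A, C, T.
That node has 3 child edges.

3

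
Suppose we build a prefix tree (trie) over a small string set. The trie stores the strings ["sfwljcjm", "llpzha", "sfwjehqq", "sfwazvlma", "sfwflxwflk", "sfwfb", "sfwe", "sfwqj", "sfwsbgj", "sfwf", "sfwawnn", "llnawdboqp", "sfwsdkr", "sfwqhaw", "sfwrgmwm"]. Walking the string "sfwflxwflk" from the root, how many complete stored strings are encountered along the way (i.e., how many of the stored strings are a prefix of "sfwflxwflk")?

Traverse "sfwflxwflk" character by character; count nodes along the way that are marked as word ends.
Prefixes of the query that are stored words: "sfwf", "sfwflxwflk"
Count: 2

2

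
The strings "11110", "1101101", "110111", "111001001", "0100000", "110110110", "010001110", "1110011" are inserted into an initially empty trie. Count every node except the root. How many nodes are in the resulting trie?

Count nodes per top-level branch (shared prefixes stored once):
  '0'-branch (0100000, 010001110): 11 nodes
  '1'-branch (1101101, 110110110, 110111, 111001001, 1110011, 11110): 20 nodes
Sum: 31

31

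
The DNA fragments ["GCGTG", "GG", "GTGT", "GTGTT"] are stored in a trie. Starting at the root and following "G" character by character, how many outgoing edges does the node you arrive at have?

Follow the path "G" to its node, then look at its outgoing edges.
Characters that immediately follow "G" among the stored strings: {C, G, T}.
That node has 3 child edges.

3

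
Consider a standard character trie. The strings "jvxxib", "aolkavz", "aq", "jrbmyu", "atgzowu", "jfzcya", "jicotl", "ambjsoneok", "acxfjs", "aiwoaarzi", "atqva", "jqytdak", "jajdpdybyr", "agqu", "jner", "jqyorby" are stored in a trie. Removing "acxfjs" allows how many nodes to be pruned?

5

Walk "acxfjs" from the leaf back toward the root, removing each node that no remaining word uses.
The suffix "cxfjs" (5 nodes) is used only by "acxfjs"; the node for "a" still has the child "o", so pruning stops there.
Nodes removed: 5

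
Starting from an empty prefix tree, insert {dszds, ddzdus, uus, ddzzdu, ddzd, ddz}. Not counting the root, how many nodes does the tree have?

16

Insert word by word; a character creates a node only if that edge doesn't already exist:
  "dszds" → 5 new (d, s, z, d, s)
  "ddzdus" → prefix "d" already present; 5 new (d, z, d, u, s)
  "uus" → 3 new (u, u, s)
  "ddzzdu" → prefix "ddz" already present; 3 new (z, d, u)
  "ddzd" → prefix "ddzd" already present; 0 new (none)
  "ddz" → prefix "ddz" already present; 0 new (none)
Total nodes = 5 + 5 + 3 + 3 + 0 + 0 = 16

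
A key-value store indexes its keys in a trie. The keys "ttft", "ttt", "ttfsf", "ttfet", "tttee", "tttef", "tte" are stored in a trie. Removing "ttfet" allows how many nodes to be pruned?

2

After clearing the end-marker at "ttfet", prune upward until reaching a node still needed by another word.
The suffix "et" (2 nodes) is used only by "ttfet"; the node for "ttf" still has the child "t", so pruning stops there.
Nodes removed: 2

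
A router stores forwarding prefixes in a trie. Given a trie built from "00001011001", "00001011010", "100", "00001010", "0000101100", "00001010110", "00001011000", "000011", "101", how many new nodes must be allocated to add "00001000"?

2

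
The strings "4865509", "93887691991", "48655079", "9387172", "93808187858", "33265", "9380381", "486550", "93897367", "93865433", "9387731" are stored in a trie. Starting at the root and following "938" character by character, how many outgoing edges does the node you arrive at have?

5

Follow the path "938" to its node, then look at its outgoing edges.
Characters that immediately follow "938" among the stored strings: {0, 6, 7, 8, 9}.
That node has 5 child edges.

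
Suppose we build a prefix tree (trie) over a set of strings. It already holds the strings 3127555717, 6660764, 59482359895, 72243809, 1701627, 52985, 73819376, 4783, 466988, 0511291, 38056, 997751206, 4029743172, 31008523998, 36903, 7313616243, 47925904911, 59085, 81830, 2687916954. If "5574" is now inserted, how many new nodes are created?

"5" is already a path in the trie; the remaining "574" must be added.
New nodes needed: |"5574"| − 1 = 4 − 1 = 3.

3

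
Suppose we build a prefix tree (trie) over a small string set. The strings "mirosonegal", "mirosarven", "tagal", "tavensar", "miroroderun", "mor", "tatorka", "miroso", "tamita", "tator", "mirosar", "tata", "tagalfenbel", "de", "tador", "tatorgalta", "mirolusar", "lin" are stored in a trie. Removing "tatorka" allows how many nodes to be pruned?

2

Walk "tatorka" from the leaf back toward the root, removing each node that no remaining word uses.
The suffix "ka" (2 nodes) is used only by "tatorka"; the node for "tator" still has the child "g", so pruning stops there.
Nodes removed: 2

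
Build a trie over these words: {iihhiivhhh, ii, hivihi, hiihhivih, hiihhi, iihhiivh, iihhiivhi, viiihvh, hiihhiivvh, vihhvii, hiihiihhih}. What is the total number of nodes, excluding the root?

46

For each word, the new-node count is its length minus the longest prefix already in the trie:
  "iihhiivhhh" → 10 new (i, i, h, h, i, i, v, h, h, h)
  "ii" → prefix "ii" already present; 0 new (none)
  "hivihi" → 6 new (h, i, v, i, h, i)
  "hiihhivih" → prefix "hi" already present; 7 new (i, h, h, i, v, i, h)
  "hiihhi" → prefix "hiihhi" already present; 0 new (none)
  "iihhiivh" → prefix "iihhiivh" already present; 0 new (none)
  "iihhiivhi" → prefix "iihhiivh" already present; 1 new (i)
  "viiihvh" → 7 new (v, i, i, i, h, v, h)
  "hiihhiivvh" → prefix "hiihhi" already present; 4 new (i, v, v, h)
  "vihhvii" → prefix "vi" already present; 5 new (h, h, v, i, i)
  "hiihiihhih" → prefix "hiih" already present; 6 new (i, i, h, h, i, h)
Total nodes = 10 + 0 + 6 + 7 + 0 + 0 + 1 + 7 + 4 + 5 + 6 = 46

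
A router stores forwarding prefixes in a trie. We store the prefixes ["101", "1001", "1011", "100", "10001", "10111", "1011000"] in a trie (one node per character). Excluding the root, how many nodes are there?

12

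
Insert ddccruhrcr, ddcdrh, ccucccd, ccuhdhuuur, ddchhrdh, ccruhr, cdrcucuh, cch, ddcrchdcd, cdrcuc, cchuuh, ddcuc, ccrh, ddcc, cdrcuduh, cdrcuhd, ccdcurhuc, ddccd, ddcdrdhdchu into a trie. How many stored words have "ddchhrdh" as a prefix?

1

Traverse to the node for "ddchhrdh", then collect every word in that subtree.
Matches: "ddchhrdh"
Count: 1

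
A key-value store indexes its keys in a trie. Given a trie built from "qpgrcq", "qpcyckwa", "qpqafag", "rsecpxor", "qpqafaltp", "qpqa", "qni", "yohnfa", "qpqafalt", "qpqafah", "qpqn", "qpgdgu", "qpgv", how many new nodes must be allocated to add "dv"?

"dv" shares no prefix with any stored word, so all 2 characters open new nodes.
2 − 0 = 2 new nodes.

2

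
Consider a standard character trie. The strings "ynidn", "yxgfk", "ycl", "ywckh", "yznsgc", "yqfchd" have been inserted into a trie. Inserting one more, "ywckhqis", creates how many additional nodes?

Walking "ywckhqis" from the root, the first 5 characters ("ywckh") follow existing edges; "q" is the first miss.
New nodes needed: |"ywckhqis"| − 5 = 8 − 5 = 3.

3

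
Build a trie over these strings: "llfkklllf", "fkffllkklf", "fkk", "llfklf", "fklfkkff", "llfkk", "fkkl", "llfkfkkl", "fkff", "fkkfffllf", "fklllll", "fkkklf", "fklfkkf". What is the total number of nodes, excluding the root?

46

Count nodes per top-level branch (shared prefixes stored once):
  'f'-branch (fkff, fkffllkklf, fkk, fkkfffllf, fkkklf, fkkl, fklfkkf, fklfkkff, fklllll): 31 nodes
  'l'-branch (llfkfkkl, llfkk, llfkklllf, llfklf): 15 nodes
Sum: 46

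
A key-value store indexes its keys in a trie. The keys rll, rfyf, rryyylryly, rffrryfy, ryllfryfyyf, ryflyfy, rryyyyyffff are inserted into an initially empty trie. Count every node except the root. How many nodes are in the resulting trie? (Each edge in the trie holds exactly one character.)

42

For each word, the new-node count is its length minus the longest prefix already in the trie:
  "rll" → 3 new (r, l, l)
  "rfyf" → prefix "r" already present; 3 new (f, y, f)
  "rryyylryly" → prefix "r" already present; 9 new (r, y, y, y, l, r, y, l, y)
  "rffrryfy" → prefix "rf" already present; 6 new (f, r, r, y, f, y)
  "ryllfryfyyf" → prefix "r" already present; 10 new (y, l, l, f, r, y, f, y, y, f)
  "ryflyfy" → prefix "ry" already present; 5 new (f, l, y, f, y)
  "rryyyyyffff" → prefix "rryyy" already present; 6 new (y, y, f, f, f, f)
Total nodes = 3 + 3 + 9 + 6 + 10 + 5 + 6 = 42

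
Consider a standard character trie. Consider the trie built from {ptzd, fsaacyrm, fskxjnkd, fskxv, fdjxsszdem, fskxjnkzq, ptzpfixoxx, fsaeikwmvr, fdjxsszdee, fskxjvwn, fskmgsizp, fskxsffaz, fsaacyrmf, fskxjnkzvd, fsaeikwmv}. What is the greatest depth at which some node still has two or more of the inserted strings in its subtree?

9

Look for the deepest trie node that still has at least two words in its subtree.
e.g. "fdjxsszdee" and "fdjxsszdem" share the prefix "fdjxsszde" of length 9; no pair shares a longer one.
Longest shared-prefix length: 9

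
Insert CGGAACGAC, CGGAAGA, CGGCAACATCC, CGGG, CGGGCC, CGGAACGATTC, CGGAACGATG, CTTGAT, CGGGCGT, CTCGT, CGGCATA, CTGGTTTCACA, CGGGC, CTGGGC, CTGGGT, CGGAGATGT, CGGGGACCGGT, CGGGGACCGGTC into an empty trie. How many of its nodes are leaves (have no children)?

A leaf is a node with no children — equivalently, the end of a word that is not a proper prefix of any other stored word.
Those words: "CGGAACGAC", "CGGAACGATG", "CGGAACGATTC", "CGGAAGA", "CGGAGATGT", "CGGCAACATCC", "CGGCATA", "CGGGCC", "CGGGCGT", "CGGGGACCGGTC", "CTCGT", "CTGGGC", "CTGGGT", "CTGGTTTCACA", "CTTGAT"
Leaf count: 15

15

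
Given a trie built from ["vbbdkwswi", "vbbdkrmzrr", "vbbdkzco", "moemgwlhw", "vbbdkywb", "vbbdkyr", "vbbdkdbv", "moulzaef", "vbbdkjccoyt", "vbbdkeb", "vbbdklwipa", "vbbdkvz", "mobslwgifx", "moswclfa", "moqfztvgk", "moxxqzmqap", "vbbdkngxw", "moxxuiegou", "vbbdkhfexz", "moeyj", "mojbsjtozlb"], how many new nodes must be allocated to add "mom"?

1

"mo" is already a path in the trie; the remaining "m" must be added.
Each of the 1 remaining characters creates one node.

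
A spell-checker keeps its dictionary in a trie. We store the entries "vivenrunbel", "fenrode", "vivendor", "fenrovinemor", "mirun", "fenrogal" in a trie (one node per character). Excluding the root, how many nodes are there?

For each word, the new-node count is its length minus the longest prefix already in the trie:
  "vivenrunbel" → 11 new (v, i, v, e, n, r, u, n, b, e, l)
  "fenrode" → 7 new (f, e, n, r, o, d, e)
  "vivendor" → prefix "viven" already present; 3 new (d, o, r)
  "fenrovinemor" → prefix "fenro" already present; 7 new (v, i, n, e, m, o, r)
  "mirun" → 5 new (m, i, r, u, n)
  "fenrogal" → prefix "fenro" already present; 3 new (g, a, l)
Total nodes = 11 + 7 + 3 + 7 + 5 + 3 = 36

36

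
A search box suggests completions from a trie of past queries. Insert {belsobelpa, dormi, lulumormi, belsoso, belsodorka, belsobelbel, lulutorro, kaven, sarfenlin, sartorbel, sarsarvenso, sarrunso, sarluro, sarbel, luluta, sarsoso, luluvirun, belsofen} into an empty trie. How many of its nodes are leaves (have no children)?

18

A leaf is a node with no children — equivalently, the end of a word that is not a proper prefix of any other stored word.
Those words: "belsobelbel", "belsobelpa", "belsodorka", "belsofen", "belsoso", "dormi", "kaven", "lulumormi", "luluta", "lulutorro", "luluvirun", "sarbel", "sarfenlin", "sarluro", "sarrunso", "sarsarvenso", "sarsoso", "sartorbel"
Leaf count: 18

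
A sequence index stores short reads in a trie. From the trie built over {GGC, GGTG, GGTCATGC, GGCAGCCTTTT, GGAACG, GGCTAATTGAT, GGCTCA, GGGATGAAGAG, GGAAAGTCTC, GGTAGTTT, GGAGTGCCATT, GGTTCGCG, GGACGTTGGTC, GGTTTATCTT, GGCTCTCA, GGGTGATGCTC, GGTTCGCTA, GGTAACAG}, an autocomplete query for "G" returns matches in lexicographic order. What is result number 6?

Words with prefix "G", in lexicographic order: "GGAAAGTCTC", "GGAACG", "GGACGTTGGTC", "GGAGTGCCATT", "GGC", "GGCAGCCTTTT", "GGCTAATTGAT", "GGCTCA", "GGCTCTCA", "GGGATGAAGAG", "GGGTGATGCTC", "GGTAACAG", "GGTAGTTT", "GGTCATGC", "GGTG", "GGTTCGCG", "GGTTCGCTA", "GGTTTATCTT"
The 6th is GGCAGCCTTTT.

GGCAGCCTTTT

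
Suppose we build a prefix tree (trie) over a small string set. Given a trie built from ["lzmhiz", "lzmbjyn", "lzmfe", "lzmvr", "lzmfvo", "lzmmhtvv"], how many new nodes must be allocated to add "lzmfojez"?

Walking "lzmfojez" from the root, the first 4 characters ("lzmf") follow existing edges; "o" is the first miss.
Each of the 4 remaining characters creates one node.

4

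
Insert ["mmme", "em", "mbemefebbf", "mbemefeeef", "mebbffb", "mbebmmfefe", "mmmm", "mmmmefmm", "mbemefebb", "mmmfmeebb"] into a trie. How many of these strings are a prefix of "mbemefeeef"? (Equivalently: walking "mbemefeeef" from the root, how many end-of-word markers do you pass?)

1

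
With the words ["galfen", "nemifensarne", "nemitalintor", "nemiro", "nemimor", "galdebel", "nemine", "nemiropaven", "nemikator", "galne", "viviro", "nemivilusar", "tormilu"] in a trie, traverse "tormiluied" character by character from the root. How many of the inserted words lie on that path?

1

Check each prefix of "tormiluied" against the stored set — each match is an end-marker on the path.
Prefixes of the query that are stored words: "tormilu"
Count: 1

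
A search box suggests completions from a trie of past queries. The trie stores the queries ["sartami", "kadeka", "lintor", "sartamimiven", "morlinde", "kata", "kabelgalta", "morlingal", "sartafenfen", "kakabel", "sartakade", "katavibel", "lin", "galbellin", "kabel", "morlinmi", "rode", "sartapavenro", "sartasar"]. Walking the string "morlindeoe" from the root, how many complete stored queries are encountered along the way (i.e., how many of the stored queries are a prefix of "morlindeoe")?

Check each prefix of "morlindeoe" against the stored set — each match is an end-marker on the path.
Prefixes of the query that are stored words: "morlinde"
Count: 1

1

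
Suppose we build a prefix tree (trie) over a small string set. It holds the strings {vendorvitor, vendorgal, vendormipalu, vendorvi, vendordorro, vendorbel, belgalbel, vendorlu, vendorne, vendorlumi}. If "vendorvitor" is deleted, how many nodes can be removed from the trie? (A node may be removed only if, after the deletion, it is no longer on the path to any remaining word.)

3

A node on "vendorvitor"'s path can go only if nothing else ends at it or branches off below it.
The suffix "tor" (3 nodes) is used only by "vendorvitor"; "vendorvi" is itself a stored word, so pruning stops there.
Nodes removed: 3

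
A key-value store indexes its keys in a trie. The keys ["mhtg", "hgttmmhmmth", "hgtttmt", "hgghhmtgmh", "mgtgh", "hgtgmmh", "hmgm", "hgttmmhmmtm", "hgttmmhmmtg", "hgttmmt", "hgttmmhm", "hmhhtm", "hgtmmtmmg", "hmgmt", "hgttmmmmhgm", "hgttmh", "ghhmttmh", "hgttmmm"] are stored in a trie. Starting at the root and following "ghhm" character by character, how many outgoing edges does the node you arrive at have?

1

Follow the path "ghhm" to its node, then look at its outgoing edges.
Characters that immediately follow "ghhm" among the stored strings: {t}.
That node has 1 child edge.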